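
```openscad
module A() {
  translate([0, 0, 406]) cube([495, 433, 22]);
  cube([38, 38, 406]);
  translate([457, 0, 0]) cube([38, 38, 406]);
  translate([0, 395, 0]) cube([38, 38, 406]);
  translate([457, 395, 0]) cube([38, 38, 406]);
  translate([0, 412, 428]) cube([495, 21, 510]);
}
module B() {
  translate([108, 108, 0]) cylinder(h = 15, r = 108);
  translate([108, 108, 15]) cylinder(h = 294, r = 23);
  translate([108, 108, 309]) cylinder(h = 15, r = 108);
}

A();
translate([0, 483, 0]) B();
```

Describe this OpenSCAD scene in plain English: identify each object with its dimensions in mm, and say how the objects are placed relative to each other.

A is a chair. The seat is a 495×433×22 mm slab with its top at z = 428 mm, on four 38×38 mm corner legs (flush with the seat edges, standing on z = 0). A flat backrest 21 mm thick, 510 mm tall, spans the full seat width and rises from the seat top along its +y edge, rear face flush with the rear of the seat.

B is a spool: two coaxial disc flanges of radius 108 mm and thickness 15 mm, joined by a core cylinder of radius 23 mm and height 294 mm. The lower flange rests on z = 0 and the three cylinders share a vertical axis.

The spool is on the floor beside the chair on its +y side.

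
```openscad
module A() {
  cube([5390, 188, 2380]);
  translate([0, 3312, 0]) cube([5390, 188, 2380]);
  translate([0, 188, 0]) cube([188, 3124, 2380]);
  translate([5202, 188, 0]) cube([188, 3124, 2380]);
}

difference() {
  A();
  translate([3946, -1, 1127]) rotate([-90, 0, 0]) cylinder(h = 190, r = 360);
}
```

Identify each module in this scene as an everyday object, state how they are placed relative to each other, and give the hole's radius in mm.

The subtracted cylinder has r = 360 mm.

A is a house frame. The house frame has a circular hole through its front wall. The hole's radius is 360 mm.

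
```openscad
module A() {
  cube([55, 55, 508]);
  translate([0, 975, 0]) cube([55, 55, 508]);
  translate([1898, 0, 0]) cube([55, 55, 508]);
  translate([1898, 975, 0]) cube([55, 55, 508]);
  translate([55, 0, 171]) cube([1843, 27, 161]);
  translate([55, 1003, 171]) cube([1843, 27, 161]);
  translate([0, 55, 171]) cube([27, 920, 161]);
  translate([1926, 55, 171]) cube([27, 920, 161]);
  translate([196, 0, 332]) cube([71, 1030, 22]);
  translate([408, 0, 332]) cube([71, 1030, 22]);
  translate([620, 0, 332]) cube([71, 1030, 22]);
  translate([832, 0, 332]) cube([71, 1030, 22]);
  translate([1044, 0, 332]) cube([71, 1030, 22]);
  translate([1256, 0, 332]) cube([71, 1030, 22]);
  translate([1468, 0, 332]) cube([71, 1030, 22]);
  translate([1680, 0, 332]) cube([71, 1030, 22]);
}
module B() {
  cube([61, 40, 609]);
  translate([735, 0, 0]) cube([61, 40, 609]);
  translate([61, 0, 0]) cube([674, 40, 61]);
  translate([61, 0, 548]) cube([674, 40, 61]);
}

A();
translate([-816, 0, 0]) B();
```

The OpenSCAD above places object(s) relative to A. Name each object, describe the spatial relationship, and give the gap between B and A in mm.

The picture frame's nearest face is 20 mm from the bed frame's −x face.

A is a bed frame. B is a picture frame. The picture frame is on the floor beside the bed frame on its −x side. The gap between the picture frame and the bed frame is 20 mm.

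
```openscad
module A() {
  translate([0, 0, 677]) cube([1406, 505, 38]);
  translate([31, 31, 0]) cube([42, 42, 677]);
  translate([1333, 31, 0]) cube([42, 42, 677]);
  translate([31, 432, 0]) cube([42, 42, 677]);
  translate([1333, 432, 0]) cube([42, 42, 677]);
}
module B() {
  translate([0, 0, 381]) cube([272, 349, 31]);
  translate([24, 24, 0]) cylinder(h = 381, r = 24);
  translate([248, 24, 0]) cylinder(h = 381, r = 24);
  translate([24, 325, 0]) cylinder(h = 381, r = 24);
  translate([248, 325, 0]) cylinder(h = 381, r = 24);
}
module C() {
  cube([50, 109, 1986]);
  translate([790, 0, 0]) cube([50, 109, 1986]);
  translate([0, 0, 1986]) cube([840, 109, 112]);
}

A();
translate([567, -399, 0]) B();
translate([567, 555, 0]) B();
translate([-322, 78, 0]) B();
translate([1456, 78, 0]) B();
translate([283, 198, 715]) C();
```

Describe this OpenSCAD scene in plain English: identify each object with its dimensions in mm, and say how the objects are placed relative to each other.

A is a table with a 1406×505 mm rectangular top, 38 mm thick, top surface at z = 715 mm, supported by four 42×42 mm square legs, each inset 31 mm from the nearest pair of top edges, running from the floor.

B is a four-legged stool. The seat is 272×349 mm, 31 mm thick, top at z = 412 mm. It stands on four round legs, each 48 mm in diameter, from z = 0 to the seat underside, each leg's axis is inset half a diameter from the nearest pair of seat edges (so the leg's bounding box is flush with the corner).

C is a door frame. The clear opening is 740 mm wide and 1986 mm high. Two 50 mm wide jambs, 109 mm deep, stand either side of the opening from the floor to the top of the opening. A 112 mm thick head sits across the top of both jambs, spanning the full outside width of the frame.

Four stools sit around the table at the −y, +y, −x, +x sides. The door frame is on top of the table, centred.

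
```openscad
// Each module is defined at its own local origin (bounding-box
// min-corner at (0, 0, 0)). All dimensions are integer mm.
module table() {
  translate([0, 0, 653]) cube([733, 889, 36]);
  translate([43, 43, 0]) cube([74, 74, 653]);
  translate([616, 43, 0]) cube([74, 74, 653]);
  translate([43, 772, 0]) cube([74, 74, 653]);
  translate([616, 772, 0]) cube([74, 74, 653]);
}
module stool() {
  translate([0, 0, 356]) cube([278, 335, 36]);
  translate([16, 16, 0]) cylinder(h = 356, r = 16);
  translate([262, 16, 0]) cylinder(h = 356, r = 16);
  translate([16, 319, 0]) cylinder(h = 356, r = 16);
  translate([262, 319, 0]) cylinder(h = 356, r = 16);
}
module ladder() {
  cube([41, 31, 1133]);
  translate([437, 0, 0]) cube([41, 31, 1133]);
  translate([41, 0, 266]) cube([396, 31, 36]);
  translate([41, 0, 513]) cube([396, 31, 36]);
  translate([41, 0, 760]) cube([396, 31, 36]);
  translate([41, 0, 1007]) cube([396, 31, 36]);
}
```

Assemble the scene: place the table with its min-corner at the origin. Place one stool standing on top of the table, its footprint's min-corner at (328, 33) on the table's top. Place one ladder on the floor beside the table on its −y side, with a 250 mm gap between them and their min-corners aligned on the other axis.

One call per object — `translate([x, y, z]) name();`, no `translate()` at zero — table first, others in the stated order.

table();
translate([328, 33, 689]) stool();
translate([0, -281, 0]) ladder();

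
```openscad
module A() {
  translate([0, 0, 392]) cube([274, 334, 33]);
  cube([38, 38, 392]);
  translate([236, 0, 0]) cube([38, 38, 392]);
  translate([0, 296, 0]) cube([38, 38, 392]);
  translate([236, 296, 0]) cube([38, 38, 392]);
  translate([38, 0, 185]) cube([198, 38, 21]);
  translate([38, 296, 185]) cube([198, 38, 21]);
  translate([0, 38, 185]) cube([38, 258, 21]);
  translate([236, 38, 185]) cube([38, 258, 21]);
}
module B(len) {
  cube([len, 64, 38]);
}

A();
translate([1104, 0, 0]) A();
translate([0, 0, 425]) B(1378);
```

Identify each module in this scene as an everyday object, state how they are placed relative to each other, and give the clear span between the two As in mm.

Second stool starts at x = 1104; first ends at x = 274; clear span = 1104 − 274 = 830 mm.

A is a stool. B is a beam. A beam spans the tops of two stools. The clear span between the two stools is 830 mm.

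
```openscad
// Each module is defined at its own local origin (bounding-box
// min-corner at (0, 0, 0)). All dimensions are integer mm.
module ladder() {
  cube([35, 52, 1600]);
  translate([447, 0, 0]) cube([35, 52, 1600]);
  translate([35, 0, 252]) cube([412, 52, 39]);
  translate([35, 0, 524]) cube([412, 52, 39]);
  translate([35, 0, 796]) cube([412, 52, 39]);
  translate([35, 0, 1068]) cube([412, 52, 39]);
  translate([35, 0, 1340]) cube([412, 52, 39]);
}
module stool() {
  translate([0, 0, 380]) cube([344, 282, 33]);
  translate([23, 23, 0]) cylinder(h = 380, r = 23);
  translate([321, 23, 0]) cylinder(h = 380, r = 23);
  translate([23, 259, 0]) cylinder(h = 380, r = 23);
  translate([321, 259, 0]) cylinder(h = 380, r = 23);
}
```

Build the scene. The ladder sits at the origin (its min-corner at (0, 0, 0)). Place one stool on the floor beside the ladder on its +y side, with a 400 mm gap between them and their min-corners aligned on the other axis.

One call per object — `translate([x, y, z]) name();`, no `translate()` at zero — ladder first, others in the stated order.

ladder();
translate([0, 452, 0]) stool();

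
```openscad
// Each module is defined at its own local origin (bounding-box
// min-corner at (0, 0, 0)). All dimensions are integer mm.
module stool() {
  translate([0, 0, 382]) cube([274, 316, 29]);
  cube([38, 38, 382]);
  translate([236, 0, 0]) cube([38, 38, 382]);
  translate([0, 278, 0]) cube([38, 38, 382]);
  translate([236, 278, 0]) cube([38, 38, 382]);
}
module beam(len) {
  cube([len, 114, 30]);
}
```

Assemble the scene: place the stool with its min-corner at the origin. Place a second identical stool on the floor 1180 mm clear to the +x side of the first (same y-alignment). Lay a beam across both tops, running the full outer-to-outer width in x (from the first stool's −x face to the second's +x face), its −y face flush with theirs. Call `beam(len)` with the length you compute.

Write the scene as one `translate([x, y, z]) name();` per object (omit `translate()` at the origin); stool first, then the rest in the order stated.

stool();
translate([1454, 0, 0]) stool();
translate([0, 0, 411]) beam(1728);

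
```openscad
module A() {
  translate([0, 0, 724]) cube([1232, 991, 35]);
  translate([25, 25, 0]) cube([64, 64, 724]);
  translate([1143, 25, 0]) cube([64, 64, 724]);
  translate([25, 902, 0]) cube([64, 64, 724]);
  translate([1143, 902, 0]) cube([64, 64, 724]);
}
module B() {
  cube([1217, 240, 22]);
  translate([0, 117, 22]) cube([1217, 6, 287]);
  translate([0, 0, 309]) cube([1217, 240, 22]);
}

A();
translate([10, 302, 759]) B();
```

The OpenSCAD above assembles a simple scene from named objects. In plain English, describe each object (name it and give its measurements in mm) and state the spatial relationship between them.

A is a table with a 1232×991 mm rectangular top, 35 mm thick, top surface at z = 759 mm, supported by four 64×64 mm square legs, each inset 25 mm from the nearest pair of top edges, running from the floor.

B is an I-beam lying along x, 1217 mm long. Overall section height 331 mm. Two flanges 240 mm wide (y) and 22 mm thick, one on the floor and one at the top; a web 6 mm thick runs between them, centred on the flange width.

The I-beam is on top of the table.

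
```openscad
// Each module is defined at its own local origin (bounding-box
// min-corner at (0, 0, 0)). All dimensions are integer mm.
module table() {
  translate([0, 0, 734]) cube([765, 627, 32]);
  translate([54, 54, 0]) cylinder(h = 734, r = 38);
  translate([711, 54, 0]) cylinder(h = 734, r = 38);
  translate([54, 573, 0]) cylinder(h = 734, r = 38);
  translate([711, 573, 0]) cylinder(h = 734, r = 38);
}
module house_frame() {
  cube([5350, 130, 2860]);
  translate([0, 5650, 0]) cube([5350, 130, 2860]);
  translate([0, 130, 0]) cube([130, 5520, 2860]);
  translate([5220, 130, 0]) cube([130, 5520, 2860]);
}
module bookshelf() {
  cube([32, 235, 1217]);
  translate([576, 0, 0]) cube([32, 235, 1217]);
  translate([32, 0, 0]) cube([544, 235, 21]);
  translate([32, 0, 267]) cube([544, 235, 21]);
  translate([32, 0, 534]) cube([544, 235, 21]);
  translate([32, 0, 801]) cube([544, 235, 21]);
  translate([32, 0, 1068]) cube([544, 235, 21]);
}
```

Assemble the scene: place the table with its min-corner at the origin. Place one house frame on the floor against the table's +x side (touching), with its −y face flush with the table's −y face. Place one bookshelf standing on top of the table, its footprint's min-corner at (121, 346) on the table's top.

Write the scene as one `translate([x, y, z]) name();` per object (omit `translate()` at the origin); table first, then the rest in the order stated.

table();
translate([765, 0, 0]) house_frame();
translate([121, 346, 766]) bookshelf();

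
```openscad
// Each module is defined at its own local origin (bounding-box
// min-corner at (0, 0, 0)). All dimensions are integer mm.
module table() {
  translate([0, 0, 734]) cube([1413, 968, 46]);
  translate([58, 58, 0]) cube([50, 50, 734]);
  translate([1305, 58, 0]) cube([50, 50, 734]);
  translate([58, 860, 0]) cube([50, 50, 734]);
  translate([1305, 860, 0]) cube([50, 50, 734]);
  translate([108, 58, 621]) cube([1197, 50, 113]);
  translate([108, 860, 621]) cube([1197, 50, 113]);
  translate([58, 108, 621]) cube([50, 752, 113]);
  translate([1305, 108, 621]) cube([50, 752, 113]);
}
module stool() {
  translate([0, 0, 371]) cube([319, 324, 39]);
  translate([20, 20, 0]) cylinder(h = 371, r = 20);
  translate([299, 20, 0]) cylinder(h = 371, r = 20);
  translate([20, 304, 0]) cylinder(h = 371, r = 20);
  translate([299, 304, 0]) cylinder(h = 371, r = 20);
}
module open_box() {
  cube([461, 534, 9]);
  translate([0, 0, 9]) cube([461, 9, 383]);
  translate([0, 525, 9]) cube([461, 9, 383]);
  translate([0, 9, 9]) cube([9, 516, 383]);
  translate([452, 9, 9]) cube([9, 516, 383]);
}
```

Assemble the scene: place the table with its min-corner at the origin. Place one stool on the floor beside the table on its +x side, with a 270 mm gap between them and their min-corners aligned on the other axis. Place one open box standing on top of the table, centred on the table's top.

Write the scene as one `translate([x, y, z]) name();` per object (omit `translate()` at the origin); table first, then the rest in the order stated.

table();
translate([1683, 0, 0]) stool();
translate([476, 217, 780]) open_box();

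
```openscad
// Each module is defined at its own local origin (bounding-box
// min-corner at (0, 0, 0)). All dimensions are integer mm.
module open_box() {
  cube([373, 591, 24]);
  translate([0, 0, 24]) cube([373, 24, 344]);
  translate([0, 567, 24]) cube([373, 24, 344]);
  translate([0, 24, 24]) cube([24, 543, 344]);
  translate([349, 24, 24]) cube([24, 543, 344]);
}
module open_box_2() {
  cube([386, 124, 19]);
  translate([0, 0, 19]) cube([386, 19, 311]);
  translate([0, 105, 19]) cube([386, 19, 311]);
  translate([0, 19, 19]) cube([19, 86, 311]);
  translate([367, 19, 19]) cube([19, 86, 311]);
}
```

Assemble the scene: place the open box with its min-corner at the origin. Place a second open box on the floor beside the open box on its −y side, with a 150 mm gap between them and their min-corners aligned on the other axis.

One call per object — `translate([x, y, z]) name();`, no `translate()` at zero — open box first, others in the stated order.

open_box();
translate([0, -274, 0]) open_box_2();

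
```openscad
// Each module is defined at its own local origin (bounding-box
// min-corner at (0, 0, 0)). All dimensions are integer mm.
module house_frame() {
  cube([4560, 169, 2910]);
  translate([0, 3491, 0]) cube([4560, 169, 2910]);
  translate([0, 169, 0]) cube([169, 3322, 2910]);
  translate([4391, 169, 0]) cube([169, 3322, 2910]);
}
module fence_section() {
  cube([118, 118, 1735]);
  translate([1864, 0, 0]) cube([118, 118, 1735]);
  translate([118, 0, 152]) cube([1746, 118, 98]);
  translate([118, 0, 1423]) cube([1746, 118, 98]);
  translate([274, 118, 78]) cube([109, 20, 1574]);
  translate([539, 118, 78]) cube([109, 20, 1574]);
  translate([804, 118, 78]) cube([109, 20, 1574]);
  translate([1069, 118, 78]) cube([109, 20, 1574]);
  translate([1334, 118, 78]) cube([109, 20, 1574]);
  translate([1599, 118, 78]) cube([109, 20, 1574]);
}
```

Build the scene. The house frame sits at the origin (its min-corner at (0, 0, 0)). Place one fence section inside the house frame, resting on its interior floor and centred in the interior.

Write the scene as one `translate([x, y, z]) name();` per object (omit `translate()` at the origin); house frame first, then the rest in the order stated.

house_frame();
translate([1289, 1761, 0]) fence_section();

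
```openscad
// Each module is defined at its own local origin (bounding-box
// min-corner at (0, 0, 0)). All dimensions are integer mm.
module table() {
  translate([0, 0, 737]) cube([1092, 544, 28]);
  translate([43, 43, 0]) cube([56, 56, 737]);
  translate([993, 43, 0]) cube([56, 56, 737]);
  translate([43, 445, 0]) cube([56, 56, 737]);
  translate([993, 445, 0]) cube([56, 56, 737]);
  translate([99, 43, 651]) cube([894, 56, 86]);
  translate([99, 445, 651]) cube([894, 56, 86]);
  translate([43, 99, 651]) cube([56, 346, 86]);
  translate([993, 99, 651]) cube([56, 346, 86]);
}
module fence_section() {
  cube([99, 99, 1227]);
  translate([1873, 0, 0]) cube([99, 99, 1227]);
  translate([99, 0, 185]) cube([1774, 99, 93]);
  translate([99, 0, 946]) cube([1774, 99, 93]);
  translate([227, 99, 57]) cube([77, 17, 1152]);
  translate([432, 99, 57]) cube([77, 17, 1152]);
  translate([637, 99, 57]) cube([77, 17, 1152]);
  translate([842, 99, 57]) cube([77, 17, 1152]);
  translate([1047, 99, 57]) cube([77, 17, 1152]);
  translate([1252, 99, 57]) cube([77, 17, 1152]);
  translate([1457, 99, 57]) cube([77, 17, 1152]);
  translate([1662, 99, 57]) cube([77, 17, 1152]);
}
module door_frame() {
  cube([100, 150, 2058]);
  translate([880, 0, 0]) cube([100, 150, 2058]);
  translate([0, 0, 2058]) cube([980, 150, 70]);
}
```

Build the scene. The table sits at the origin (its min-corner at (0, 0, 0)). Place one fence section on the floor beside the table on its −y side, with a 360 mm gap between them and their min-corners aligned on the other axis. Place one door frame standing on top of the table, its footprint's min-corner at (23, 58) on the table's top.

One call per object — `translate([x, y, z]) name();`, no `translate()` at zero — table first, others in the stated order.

table();
translate([0, -476, 0]) fence_section();
translate([23, 58, 765]) door_frame();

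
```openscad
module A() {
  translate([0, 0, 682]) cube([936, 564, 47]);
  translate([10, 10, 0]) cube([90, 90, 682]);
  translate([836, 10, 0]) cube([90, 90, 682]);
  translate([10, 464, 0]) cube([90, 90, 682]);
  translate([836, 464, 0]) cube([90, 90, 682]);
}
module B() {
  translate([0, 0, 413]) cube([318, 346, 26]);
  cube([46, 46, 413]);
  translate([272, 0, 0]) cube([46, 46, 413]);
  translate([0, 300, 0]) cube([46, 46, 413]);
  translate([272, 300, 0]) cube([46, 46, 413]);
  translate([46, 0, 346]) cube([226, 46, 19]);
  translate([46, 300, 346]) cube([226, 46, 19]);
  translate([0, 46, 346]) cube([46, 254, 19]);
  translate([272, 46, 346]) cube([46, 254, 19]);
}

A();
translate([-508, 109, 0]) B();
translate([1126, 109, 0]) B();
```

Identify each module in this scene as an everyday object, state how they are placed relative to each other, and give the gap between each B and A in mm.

Each stool's nearest face is 190 mm from the table's bounding box.

A is a table. B is a stool. Two stools sit around the table at the −x, +x sides. The gap between each stool and the table is 190 mm.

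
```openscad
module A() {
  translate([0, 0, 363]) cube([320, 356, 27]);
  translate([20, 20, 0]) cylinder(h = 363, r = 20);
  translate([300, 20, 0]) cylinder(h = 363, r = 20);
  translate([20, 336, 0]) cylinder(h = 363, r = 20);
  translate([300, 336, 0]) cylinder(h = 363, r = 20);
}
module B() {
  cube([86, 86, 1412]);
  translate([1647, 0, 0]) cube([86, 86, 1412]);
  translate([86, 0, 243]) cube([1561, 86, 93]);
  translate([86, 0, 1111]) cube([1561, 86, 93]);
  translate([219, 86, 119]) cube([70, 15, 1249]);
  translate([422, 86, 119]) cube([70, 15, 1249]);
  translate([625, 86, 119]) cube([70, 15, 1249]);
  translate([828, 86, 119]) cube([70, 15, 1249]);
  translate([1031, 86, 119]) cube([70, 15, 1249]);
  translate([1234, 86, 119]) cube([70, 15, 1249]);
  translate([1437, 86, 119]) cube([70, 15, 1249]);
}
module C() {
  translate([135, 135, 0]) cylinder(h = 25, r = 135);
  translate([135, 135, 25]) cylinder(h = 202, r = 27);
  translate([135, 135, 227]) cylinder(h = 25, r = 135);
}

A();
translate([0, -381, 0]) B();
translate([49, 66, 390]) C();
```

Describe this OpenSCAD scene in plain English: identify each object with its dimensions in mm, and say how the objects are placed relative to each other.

A is a four-legged stool. The seat is a 320×356×27 mm slab whose top surface is at z = 390 mm; four round legs, each 40 mm in diameter, run from the floor (z = 0) to the underside of the seat, each leg's axis is inset half a diameter from the nearest pair of seat edges (so the leg's bounding box is flush with the corner).

B is a fence section. Two 86×86 mm posts, 1412 mm tall, stand on the floor with a clear span of 1561 mm between their inner faces. Two horizontal rails of 86×93 mm section span the gap between the posts with their undersides at z = 243 mm and z = 1111 mm, flush with the posts' −y face. 7 pickets, each 70 mm wide, 15 mm thick and 1249 mm tall, are fixed to the +y face of the rails with their bottoms at z = 119 mm, evenly spaced across the span with equal gaps (rounded down to the nearest mm) at the −x end and between each pair — any rounding remainder accumulates at the +x end.

C is a spool: two coaxial disc flanges of radius 135 mm and thickness 25 mm, joined by a core cylinder of radius 27 mm and height 202 mm. The lower flange rests on z = 0 and the three cylinders share a vertical axis.

The fence section is on the floor beside the stool on its −y side. The spool is on top of the stool.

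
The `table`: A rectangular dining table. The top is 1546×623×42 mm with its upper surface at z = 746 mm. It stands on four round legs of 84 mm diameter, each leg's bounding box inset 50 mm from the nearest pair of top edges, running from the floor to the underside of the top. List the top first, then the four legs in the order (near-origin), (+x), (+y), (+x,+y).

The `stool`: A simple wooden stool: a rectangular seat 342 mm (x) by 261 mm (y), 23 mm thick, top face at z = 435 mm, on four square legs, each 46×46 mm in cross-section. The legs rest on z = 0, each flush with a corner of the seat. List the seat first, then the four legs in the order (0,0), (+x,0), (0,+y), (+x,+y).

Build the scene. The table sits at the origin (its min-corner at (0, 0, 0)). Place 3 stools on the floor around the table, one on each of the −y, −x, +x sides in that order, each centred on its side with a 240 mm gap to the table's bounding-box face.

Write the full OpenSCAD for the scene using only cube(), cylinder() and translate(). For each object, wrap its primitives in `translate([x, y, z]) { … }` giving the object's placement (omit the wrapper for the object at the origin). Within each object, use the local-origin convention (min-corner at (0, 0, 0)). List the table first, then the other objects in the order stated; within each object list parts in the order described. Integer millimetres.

translate([0, 0, 704]) cube([1546, 623, 42]);
translate([92, 92, 0]) cylinder(h = 704, r = 42);
translate([1454, 92, 0]) cylinder(h = 704, r = 42);
translate([92, 531, 0]) cylinder(h = 704, r = 42);
translate([1454, 531, 0]) cylinder(h = 704, r = 42);
translate([602, -501, 0]) {
  translate([0, 0, 412]) cube([342, 261, 23]);
  cube([46, 46, 412]);
  translate([296, 0, 0]) cube([46, 46, 412]);
  translate([0, 215, 0]) cube([46, 46, 412]);
  translate([296, 215, 0]) cube([46, 46, 412]);
}
translate([-582, 181, 0]) {
  translate([0, 0, 412]) cube([342, 261, 23]);
  cube([46, 46, 412]);
  translate([296, 0, 0]) cube([46, 46, 412]);
  translate([0, 215, 0]) cube([46, 46, 412]);
  translate([296, 215, 0]) cube([46, 46, 412]);
}
translate([1786, 181, 0]) {
  translate([0, 0, 412]) cube([342, 261, 23]);
  cube([46, 46, 412]);
  translate([296, 0, 0]) cube([46, 46, 412]);
  translate([0, 215, 0]) cube([46, 46, 412]);
  translate([296, 215, 0]) cube([46, 46, 412]);
}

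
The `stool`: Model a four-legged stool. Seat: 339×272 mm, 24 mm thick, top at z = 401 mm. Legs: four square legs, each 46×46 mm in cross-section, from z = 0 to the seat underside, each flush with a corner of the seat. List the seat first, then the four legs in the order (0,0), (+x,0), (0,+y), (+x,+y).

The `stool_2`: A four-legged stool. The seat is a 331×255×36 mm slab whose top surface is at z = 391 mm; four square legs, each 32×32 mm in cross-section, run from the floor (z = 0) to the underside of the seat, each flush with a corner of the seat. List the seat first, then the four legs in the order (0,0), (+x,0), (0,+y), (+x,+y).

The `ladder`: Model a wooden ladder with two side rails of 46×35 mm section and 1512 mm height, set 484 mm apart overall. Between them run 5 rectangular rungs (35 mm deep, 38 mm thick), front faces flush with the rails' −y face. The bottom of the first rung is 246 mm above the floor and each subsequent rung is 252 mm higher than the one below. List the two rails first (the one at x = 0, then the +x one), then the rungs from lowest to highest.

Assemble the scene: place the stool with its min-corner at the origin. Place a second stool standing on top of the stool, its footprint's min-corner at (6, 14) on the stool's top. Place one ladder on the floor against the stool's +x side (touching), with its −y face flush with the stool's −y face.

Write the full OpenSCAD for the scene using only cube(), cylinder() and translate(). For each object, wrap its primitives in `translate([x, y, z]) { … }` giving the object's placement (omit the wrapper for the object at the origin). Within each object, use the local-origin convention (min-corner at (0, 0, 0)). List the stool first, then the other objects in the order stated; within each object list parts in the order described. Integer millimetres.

translate([0, 0, 377]) cube([339, 272, 24]);
cube([46, 46, 377]);
translate([293, 0, 0]) cube([46, 46, 377]);
translate([0, 226, 0]) cube([46, 46, 377]);
translate([293, 226, 0]) cube([46, 46, 377]);
translate([6, 14, 401]) {
  translate([0, 0, 355]) cube([331, 255, 36]);
  cube([32, 32, 355]);
  translate([299, 0, 0]) cube([32, 32, 355]);
  translate([0, 223, 0]) cube([32, 32, 355]);
  translate([299, 223, 0]) cube([32, 32, 355]);
}
translate([339, 0, 0]) {
  cube([46, 35, 1512]);
  translate([438, 0, 0]) cube([46, 35, 1512]);
  translate([46, 0, 246]) cube([392, 35, 38]);
  translate([46, 0, 498]) cube([392, 35, 38]);
  translate([46, 0, 750]) cube([392, 35, 38]);
  translate([46, 0, 1002]) cube([392, 35, 38]);
  translate([46, 0, 1254]) cube([392, 35, 38]);
}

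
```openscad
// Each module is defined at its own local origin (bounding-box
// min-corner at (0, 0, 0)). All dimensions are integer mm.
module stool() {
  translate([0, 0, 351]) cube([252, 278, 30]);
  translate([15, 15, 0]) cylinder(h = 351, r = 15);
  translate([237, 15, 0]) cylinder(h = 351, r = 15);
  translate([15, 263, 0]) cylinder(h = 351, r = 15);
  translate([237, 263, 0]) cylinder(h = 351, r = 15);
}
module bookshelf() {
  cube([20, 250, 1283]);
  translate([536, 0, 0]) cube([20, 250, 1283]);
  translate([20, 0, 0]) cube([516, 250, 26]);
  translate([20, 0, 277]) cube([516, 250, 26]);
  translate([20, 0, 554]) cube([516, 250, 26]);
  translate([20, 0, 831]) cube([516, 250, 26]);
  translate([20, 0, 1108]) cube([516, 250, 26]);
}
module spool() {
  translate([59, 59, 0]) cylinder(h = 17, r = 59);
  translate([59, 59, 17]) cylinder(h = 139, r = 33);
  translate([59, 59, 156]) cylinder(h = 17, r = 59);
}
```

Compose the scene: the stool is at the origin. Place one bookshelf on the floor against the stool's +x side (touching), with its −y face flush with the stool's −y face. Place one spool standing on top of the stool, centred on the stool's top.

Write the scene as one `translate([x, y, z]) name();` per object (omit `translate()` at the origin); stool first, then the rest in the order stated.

stool();
translate([252, 0, 0]) bookshelf();
translate([67, 80, 381]) spool();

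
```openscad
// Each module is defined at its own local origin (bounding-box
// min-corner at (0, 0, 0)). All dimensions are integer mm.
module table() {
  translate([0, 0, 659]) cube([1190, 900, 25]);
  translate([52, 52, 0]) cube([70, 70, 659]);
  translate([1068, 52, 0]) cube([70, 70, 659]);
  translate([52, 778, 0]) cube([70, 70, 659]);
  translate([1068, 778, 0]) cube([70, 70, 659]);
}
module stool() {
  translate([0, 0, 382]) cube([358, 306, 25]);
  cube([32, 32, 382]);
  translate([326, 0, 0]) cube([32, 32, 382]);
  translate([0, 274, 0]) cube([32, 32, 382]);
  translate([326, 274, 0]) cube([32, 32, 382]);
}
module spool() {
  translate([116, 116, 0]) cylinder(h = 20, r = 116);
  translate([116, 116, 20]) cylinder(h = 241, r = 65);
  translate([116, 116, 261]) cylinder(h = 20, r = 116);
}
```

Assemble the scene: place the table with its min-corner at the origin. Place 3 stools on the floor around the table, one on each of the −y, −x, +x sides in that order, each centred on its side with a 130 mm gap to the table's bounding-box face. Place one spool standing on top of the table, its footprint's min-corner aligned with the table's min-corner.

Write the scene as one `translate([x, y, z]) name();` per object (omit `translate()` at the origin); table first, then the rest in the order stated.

table();
translate([416, -436, 0]) stool();
translate([-488, 297, 0]) stool();
translate([1320, 297, 0]) stool();
translate([0, 0, 684]) spool();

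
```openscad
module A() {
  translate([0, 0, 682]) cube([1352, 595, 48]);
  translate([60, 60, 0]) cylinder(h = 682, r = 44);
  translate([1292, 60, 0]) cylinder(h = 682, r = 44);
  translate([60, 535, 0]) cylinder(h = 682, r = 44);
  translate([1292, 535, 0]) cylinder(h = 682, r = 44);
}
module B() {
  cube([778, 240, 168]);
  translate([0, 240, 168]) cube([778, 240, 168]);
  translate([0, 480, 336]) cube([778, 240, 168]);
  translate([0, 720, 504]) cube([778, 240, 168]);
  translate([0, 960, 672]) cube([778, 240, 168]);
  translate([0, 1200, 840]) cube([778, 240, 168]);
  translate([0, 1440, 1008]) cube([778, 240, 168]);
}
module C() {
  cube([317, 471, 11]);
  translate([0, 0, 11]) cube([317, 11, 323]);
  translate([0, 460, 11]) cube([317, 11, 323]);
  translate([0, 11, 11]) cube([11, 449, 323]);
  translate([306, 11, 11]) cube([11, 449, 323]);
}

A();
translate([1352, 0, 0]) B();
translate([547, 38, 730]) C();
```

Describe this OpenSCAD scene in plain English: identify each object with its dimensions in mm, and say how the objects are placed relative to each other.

A is a rectangular dining table. The top is 1352×595×48 mm with its upper surface at z = 730 mm. It stands on four round legs of 88 mm diameter, each leg's bounding box inset 16 mm from the nearest pair of top edges, running from the floor to the underside of the top.

B is a straight staircase of 7 solid steps. Each step is 778 mm wide (x), 240 mm deep (y, the going) and 168 mm tall (the rise). The first step rests on the floor; each subsequent step sits one going further in +y and one rise higher in +z, directly behind and above the previous step with no overlap.

C is an open-topped rectangular box: outside dimensions 317×471×334 mm, with a uniform wall and base thickness of 11 mm. The base is a full 317×471 slab on the floor; four walls sit on top of the base. The front and back walls (the −y and +y sides) span the full width; the two side walls fit between them.

The staircase is against the table's +x side, with their −y faces flush. The open box is on top of the table.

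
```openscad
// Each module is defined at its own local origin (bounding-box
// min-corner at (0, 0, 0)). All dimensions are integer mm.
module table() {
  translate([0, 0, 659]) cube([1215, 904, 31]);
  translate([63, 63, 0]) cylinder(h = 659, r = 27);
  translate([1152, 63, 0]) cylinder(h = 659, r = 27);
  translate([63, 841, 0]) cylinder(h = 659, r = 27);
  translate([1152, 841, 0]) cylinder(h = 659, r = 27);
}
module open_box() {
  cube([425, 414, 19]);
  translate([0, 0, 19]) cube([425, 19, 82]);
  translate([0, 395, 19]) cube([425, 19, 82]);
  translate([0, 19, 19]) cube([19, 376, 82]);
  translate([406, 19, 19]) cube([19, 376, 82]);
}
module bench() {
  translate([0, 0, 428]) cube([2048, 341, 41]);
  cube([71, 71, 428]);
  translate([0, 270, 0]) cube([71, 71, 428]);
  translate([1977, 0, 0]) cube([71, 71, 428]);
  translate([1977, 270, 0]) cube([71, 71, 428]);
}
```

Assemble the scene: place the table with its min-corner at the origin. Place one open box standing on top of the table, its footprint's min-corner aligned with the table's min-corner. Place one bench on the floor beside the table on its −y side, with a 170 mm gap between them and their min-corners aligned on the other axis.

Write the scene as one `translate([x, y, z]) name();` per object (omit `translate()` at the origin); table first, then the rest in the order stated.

table();
translate([0, 0, 690]) open_box();
translate([0, -511, 0]) bench();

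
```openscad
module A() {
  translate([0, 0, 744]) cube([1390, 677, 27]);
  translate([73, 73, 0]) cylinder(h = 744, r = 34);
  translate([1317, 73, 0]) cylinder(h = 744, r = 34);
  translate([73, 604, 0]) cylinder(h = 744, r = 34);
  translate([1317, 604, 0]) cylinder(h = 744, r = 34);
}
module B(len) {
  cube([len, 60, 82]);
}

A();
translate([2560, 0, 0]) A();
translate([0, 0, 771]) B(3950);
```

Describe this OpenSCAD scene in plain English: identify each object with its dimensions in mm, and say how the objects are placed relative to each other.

A is a table: top 1390 mm (x) × 677 mm (y), 27 mm thick, upper face at z = 771 mm, on four round legs of 68 mm diameter, each leg's bounding box inset 39 mm from the nearest pair of top edges, running from z = 0 to the bottom of the top.

B is a rectangular beam 3950 mm long (x), 60 mm deep (y), 82 mm thick (z).

The beam spans the tops of two tables placed 1170 mm apart, resting at z = 771 mm.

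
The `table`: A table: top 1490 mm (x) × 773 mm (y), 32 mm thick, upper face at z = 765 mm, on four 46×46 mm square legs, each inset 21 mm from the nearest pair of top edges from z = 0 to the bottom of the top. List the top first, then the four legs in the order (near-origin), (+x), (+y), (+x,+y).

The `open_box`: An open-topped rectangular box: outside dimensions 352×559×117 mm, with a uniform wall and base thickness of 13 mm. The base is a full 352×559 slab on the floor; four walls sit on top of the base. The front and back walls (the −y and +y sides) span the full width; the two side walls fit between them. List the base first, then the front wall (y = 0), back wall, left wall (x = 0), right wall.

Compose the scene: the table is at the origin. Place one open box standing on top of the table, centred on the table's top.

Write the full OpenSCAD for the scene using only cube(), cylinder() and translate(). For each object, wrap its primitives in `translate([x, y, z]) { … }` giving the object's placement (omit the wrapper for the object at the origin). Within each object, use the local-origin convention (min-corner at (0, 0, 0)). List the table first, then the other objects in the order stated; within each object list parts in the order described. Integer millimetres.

translate([0, 0, 733]) cube([1490, 773, 32]);
translate([21, 21, 0]) cube([46, 46, 733]);
translate([1423, 21, 0]) cube([46, 46, 733]);
translate([21, 706, 0]) cube([46, 46, 733]);
translate([1423, 706, 0]) cube([46, 46, 733]);
translate([569, 107, 765]) {
  cube([352, 559, 13]);
  translate([0, 0, 13]) cube([352, 13, 104]);
  translate([0, 546, 13]) cube([352, 13, 104]);
  translate([0, 13, 13]) cube([13, 533, 104]);
  translate([339, 13, 13]) cube([13, 533, 104]);
}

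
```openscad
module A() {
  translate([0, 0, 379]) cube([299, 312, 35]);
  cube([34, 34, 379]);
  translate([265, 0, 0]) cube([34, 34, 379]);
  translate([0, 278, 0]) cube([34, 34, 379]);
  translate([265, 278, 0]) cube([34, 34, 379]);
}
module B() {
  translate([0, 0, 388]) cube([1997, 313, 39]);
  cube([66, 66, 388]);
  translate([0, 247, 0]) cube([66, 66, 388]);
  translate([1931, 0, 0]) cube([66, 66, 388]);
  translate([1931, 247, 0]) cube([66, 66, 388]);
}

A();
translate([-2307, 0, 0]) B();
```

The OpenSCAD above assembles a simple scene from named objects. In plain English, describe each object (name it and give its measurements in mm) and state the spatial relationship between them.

A is a four-legged stool. The seat is 299×312 mm, 35 mm thick, top at z = 414 mm. It stands on four square legs, each 34×34 mm in cross-section, from z = 0 to the seat underside, each flush with a corner of the seat.

B is a bench: a 1997×313 mm seat slab, 39 mm thick, top at z = 427 mm, on four 66×66 mm square legs flush with the seat corners and standing on z = 0.

The bench is on the floor beside the stool on its −x side.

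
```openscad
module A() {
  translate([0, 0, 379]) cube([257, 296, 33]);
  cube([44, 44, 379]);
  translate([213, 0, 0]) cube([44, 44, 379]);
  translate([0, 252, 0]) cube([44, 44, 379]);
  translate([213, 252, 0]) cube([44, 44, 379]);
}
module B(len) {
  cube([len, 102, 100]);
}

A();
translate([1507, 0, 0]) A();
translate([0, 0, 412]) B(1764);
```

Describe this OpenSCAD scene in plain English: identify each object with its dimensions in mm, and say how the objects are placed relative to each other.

A is a simple wooden stool: a rectangular seat 257 mm (x) by 296 mm (y), 33 mm thick, top face at z = 412 mm, on four square legs, each 44×44 mm in cross-section. The legs rest on z = 0, each flush with a corner of the seat.

B is a rectangular beam 1764 mm long (x), 102 mm deep (y), 100 mm thick (z).

The beam spans the tops of two stools placed 1250 mm apart, resting at z = 412 mm.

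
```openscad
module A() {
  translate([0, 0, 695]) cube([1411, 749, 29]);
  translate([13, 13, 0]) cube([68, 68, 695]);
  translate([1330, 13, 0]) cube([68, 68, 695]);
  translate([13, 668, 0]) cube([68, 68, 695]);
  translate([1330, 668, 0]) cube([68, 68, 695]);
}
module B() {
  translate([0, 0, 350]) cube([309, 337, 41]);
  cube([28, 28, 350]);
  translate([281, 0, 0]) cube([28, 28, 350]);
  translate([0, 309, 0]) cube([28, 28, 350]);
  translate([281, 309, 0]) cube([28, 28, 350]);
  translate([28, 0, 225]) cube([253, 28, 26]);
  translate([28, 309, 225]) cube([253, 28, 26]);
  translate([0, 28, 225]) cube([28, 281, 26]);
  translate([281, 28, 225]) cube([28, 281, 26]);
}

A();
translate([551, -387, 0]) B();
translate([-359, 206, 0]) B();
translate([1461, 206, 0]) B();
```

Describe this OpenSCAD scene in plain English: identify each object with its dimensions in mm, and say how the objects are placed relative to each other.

A is a table: top 1411 mm (x) × 749 mm (y), 29 mm thick, upper face at z = 724 mm, on four 68×68 mm square legs, each inset 13 mm from the nearest pair of top edges, running from z = 0 to the bottom of the top.

B is a four-legged stool. The seat is 309×337 mm, 41 mm thick, top at z = 391 mm. It stands on four square legs, each 28×28 mm in cross-section, from z = 0 to the seat underside, each flush with a corner of the seat. Four stretchers, 28 mm wide and 26 mm tall, connect adjacent legs with their undersides at z = 225 mm, each running between the inner faces of the legs it joins and aligned with the legs' outer faces on the other axis.

Three stools sit around the table at the −y, −x, +x sides.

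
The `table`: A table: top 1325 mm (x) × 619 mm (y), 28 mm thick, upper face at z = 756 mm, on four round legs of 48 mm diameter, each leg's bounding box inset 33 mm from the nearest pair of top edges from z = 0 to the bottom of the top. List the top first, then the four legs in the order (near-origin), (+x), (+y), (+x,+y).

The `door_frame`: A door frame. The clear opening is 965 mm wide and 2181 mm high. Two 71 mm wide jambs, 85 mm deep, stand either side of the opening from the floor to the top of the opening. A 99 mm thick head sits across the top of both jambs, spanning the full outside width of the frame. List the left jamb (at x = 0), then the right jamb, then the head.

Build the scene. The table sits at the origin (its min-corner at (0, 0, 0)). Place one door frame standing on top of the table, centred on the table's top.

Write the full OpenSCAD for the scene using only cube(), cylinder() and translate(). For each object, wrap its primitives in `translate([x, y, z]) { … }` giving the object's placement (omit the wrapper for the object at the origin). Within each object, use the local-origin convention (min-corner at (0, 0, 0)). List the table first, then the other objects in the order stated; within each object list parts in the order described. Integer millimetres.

translate([0, 0, 728]) cube([1325, 619, 28]);
translate([57, 57, 0]) cylinder(h = 728, r = 24);
translate([1268, 57, 0]) cylinder(h = 728, r = 24);
translate([57, 562, 0]) cylinder(h = 728, r = 24);
translate([1268, 562, 0]) cylinder(h = 728, r = 24);
translate([109, 267, 756]) {
  cube([71, 85, 2181]);
  translate([1036, 0, 0]) cube([71, 85, 2181]);
  translate([0, 0, 2181]) cube([1107, 85, 99]);
}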